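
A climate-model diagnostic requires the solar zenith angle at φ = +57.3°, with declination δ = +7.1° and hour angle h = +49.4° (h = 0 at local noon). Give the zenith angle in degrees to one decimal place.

cos θ_z = sin φ sin δ + cos φ cos δ cos h = 0.104012 + 0.348879 = 0.452891.
θ_z = arccos(0.452891) = 63.1°.

θ_z = 63.1°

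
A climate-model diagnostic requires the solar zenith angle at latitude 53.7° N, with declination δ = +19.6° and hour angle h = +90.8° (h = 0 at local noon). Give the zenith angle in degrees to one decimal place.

cos θ_z = sin φ sin δ + cos φ cos δ cos h = 0.270350 + -0.007787 = 0.262563.
θ_z = arccos(0.262563) = 74.8°.

θ_z = 74.8°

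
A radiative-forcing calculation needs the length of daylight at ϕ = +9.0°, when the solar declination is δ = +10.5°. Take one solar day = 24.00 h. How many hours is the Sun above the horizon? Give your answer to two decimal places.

cos h₀ = −tan ϕ · tan δ = −tan(+9.0°) × tan(+10.500°) = -0.0294, so h₀ = 1.6002 rad = 91.68°.
Daylight = 2h₀/(2π) × 24.00 h = (1.6002/π) × 24.00 = 12.22 h.

12.22 h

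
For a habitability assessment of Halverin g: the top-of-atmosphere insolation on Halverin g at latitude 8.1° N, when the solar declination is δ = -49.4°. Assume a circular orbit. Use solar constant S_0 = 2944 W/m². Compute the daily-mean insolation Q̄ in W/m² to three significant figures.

cos h₀ = −tan(+8.1°) tan(-49.400°) = 0.1660, h₀ = 1.4040 rad.
Bracket: h₀ sin ϕ sin δ + cos ϕ cos δ sin h₀ = 1.4040×0.14090×-0.75927 + 0.99002×0.65077×0.98612 = -0.150202 + 0.635333 = 0.485131.
Q̄ = (S_0/π) × [bracket] = (2944/π) × 0.485131 = 454.6 W/m².

Q̄ ≈ 455 W/m²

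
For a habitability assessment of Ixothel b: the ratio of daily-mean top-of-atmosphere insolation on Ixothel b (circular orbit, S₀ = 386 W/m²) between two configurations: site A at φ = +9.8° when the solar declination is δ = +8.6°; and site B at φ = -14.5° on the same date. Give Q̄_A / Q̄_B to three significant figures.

Q̄_A / Q̄_B ≈ 1.13

— Configuration A (φ=+9.8°):
cos H₀ = −tan(+9.8°) tan(+8.600°) = -0.0261, H₀ = 1.5969 rad.
Bracket: H₀ sin φ sin δ + cos φ cos δ sin H₀ = 1.5969×0.17021×0.14954 + 0.98541×0.98876×0.99966 = 0.040646 + 0.974003 = 1.014649.
Q̄ = (S₀/π) × [bracket] = (386/π) × 1.014649 = 124.67 W/m².
— Configuration B (φ=-14.5°):
cos H₀ = −tan(-14.5°) tan(+8.600°) = 0.0391, H₀ = 1.5317 rad.
Bracket: H₀ sin φ sin δ + cos φ cos δ sin H₀ = 1.5317×-0.25038×0.14954 + 0.96815×0.98876×0.99923 = -0.057350 + 0.956531 = 0.899181.
Q̄ = (S₀/π) × [bracket] = (386/π) × 0.899181 = 110.48 W/m².
Ratio Q̄_A / Q̄_B = 124.67 / 110.48 = 1.128.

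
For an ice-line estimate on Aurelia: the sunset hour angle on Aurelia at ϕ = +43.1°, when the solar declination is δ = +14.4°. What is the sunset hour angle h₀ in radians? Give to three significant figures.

h₀ = 1.81 rad

cos h₀ = −tan ϕ · tan δ = −tan(+43.1°) × tan(+14.400°) = -0.2403, so h₀ = 1.8134 rad = 103.90°.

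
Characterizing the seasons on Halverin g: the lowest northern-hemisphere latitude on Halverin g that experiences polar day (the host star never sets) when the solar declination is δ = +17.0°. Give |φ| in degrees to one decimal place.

Polar day requires cos H₀ = −tan φ tan δ ≤ −1, i.e. tan φ tan δ ≥ 1.
The boundary is |tan φ| · |tan δ| = 1, so |φ| = 90° − |δ| = 90° − 17.0° = 73.0° in the northern hemisphere.

|φ| = 73.0°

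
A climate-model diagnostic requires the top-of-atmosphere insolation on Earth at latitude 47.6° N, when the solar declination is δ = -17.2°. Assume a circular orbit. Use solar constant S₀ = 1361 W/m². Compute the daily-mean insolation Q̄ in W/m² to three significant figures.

cos H₀ = −tan(+47.6°) tan(-17.200°) = 0.3390, H₀ = 1.2249 rad.
Bracket: H₀ sin φ sin δ + cos φ cos δ sin H₀ = 1.2249×0.73846×-0.29571 + 0.67430×0.95528×0.94079 = -0.267481 + 0.606005 = 0.338524.
Q̄ = (S₀/π) × [bracket] = (1361/π) × 0.338524 = 146.7 W/m².

Q̄ ≈ 147 W/m²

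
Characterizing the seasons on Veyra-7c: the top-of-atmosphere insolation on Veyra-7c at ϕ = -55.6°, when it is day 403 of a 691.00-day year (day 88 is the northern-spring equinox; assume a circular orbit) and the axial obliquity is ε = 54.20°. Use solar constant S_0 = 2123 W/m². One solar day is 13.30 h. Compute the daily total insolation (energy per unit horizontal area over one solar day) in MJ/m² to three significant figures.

9.51 MJ/m²

Solar longitude: L_s = 360° × (403 − 88)/691.00 = 164.110°.
sin δ = sin 54.20° × sin 164.110° = 0.22206, so δ = +12.830°.
cos h₀ = −tan(-55.6°) tan(+12.830°) = 0.3326, h₀ = 1.2317 rad.
Bracket: h₀ sin ϕ sin δ + cos ϕ cos δ sin h₀ = 1.2317×-0.82511×0.22206 + 0.56497×0.97503×0.94306 = -0.225677 + 0.519497 = 0.293820.
Q̄ = (S_0/π) × [bracket] = (2123/π) × 0.293820 = 198.56 W/m².
Daily total = Q̄ × 13.30 h × 3600 s/h = 198.56 × 13.30 × 3600 / 10⁶ = 9.507 MJ/m².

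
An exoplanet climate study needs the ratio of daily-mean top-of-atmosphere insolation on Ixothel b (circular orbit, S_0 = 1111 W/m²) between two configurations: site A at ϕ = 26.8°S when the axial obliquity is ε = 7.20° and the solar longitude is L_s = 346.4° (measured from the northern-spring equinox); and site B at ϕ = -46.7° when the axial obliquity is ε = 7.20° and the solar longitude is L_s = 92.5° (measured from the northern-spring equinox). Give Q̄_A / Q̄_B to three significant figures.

Q̄_A / Q̄_B ≈ 1.68

— Configuration A (ϕ=-26.8°):
Solar declination: sin δ = sin ε · sin L_s = sin 7.20° × sin 346.4° = -0.02947, so δ = -1.689°.
cos h₀ = −tan(-26.8°) tan(-1.689°) = -0.0149, h₀ = 1.5857 rad.
Bracket: h₀ sin ϕ sin δ + cos ϕ cos δ sin h₀ = 1.5857×-0.45088×-0.02947 + 0.89259×0.99957×0.99989 = 0.021070 + 0.892108 = 0.913178.
Q̄ = (S_0/π) × [bracket] = (1111/π) × 0.913178 = 322.94 W/m².
— Configuration B (ϕ=-46.7°):
Solar declination: sin δ = sin ε · sin L_s = sin 7.20° × sin 92.5° = 0.12521, so δ = +7.193°.
cos h₀ = −tan(-46.7°) tan(+7.193°) = 0.1339, h₀ = 1.4365 rad.
Bracket: h₀ sin ϕ sin δ + cos ϕ cos δ sin h₀ = 1.4365×-0.72777×0.12521 + 0.68582×0.99213×0.99099 = -0.130900 + 0.674292 = 0.543392.
Q̄ = (S_0/π) × [bracket] = (1111/π) × 0.543392 = 192.17 W/m².
Ratio Q̄_A / Q̄_B = 322.94 / 192.17 = 1.680.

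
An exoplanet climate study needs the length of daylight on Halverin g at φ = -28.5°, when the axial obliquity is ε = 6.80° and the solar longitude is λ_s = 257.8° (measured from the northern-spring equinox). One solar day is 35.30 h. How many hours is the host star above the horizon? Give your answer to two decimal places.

Solar declination: sin δ = sin ε · sin λ_s = sin 6.80° × sin 257.8° = -0.11573, so δ = -6.646°.
cos H₀ = −tan φ · tan δ = −tan(-28.5°) × tan(-6.646°) = -0.0633, so H₀ = 1.6341 rad = 93.63°.
Daylight = 2H₀/(2π) × 35.30 h = (1.6341/π) × 35.30 = 18.36 h.

18.36 h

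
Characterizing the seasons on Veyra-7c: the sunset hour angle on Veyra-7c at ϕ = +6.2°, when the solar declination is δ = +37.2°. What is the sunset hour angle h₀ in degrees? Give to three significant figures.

cos h₀ = −tan ϕ · tan δ = −tan(+6.2°) × tan(+37.200°) = -0.0825, so h₀ = 1.6533 rad = 94.73°.

h₀ = 94.7°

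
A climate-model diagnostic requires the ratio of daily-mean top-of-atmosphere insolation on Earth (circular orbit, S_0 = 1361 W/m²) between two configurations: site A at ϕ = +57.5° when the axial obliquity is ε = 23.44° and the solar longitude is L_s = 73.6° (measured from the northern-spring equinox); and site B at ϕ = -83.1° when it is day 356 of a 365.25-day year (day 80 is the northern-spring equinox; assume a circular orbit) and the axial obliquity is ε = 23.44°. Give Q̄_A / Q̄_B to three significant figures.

Q̄_A / Q̄_B ≈ 0.896

— Configuration A (ϕ=+57.5°):
Solar declination: sin δ = sin ε · sin L_s = sin 23.44° × sin 73.6° = 0.38160, so δ = +22.433°.
cos h₀ = −tan(+57.5°) tan(+22.433°) = -0.6480, h₀ = 2.2758 rad.
Bracket: h₀ sin ϕ sin δ + cos ϕ cos δ sin h₀ = 2.2758×0.84339×0.38160 + 0.53730×0.92433×0.76161 = 0.732438 + 0.378248 = 1.110686.
Q̄ = (S_0/π) × [bracket] = (1361/π) × 1.110686 = 481.17 W/m².
— Configuration B (ϕ=-83.1°):
Solar longitude: L_s = 360° × (356 − 80)/365.25 = 272.033°.
sin δ = sin 23.44° × sin 272.033° = -0.39754, so δ = -23.424°.
cos h₀ = −tan(-83.1°) tan(-23.424°) = -3.5801 ≤ −1 ⇒ polar day, h₀ = π.
Bracket: h₀ sin ϕ sin δ + cos ϕ cos δ sin h₀ = 3.1416×-0.99276×-0.39754 + 0.12014×0.91759×0.00000 = 1.239870 + 0.000000 = 1.239870.
Q̄ = (S_0/π) × [bracket] = (1361/π) × 1.239870 = 537.14 W/m².
Ratio Q̄_A / Q̄_B = 481.17 / 537.14 = 0.8958.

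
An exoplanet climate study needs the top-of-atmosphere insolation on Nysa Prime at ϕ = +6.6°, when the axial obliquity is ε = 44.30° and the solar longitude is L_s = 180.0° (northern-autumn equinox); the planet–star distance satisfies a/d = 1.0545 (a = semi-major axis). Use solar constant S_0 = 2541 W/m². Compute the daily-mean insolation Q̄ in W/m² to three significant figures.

Solar declination: sin δ = sin ε · sin L_s = sin 44.30° × sin 180.0° = 0.00000, so δ = +0.000°.
cos h₀ = −tan(+6.6°) tan(+0.000°) = -0.0000, h₀ = 1.5708 rad.
Bracket: h₀ sin ϕ sin δ + cos ϕ cos δ sin h₀ = 1.5708×0.11494×0.00000 + 0.99337×1.00000×1.00000 = 0.000000 + 0.993370 = 0.993370.
Inverse-square distance factor (a/d)² = 1.0545² = 1.111970.
Q̄ = (S_0/π) × 1.111970 × [bracket] = (2541/π) × 1.111970 × 0.993370 = 893.4 W/m².

Q̄ ≈ 893 W/m²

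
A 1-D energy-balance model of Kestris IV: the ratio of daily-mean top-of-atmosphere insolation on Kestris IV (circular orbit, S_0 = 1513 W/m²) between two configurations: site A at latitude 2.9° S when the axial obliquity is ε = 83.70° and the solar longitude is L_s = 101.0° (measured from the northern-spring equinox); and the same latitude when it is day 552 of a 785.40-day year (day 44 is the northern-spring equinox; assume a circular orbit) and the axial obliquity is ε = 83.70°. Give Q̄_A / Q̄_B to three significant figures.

— Configuration A (ϕ=-2.9°):
Solar declination: sin δ = sin ε · sin L_s = sin 83.70° × sin 101.0° = 0.97570, so δ = +77.343°.
cos h₀ = −tan(-2.9°) tan(+77.343°) = 0.2256, h₀ = 1.3433 rad.
Bracket: h₀ sin ϕ sin δ + cos ϕ cos δ sin h₀ = 1.3433×-0.05059×0.97570 + 0.99872×0.21911×0.97423 = -0.066306 + 0.213190 = 0.146884.
Q̄ = (S_0/π) × [bracket] = (1513/π) × 0.146884 = 70.740 W/m².
— Configuration B (ϕ=-2.9°):
Solar longitude: L_s = 360° × (552 − 44)/785.40 = 232.850°.
sin δ = sin 83.70° × sin 232.850° = -0.79224, so δ = -52.395°.
cos h₀ = −tan(-2.9°) tan(-52.395°) = -0.0658, h₀ = 1.6366 rad.
Bracket: h₀ sin ϕ sin δ + cos ϕ cos δ sin h₀ = 1.6366×-0.05059×-0.79224 + 0.99872×0.61021×0.99783 = 0.065594 + 0.608106 = 0.673700.
Q̄ = (S_0/π) × [bracket] = (1513/π) × 0.673700 = 324.46 W/m².
Ratio Q̄_A / Q̄_B = 70.740 / 324.46 = 0.2180.

Q̄_A / Q̄_B ≈ 0.218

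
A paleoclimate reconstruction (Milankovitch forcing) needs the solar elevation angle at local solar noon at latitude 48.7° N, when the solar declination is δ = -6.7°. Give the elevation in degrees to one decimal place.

34.6°

At local noon the hour angle is zero, so the zenith angle equals |φ − δ| = |+48.7° − (-6.700°)| = 55.400°.
Elevation = 90° − 55.400° = 34.6°.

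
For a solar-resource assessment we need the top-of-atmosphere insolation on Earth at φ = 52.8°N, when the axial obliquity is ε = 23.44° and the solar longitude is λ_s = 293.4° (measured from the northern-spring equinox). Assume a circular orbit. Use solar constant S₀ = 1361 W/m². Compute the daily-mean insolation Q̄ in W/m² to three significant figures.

Q̄ ≈ 79.3 W/m²

Solar declination: sin δ = sin ε · sin λ_s = sin 23.44° × sin 293.4° = -0.36507, so δ = -21.412°.
cos H₀ = −tan(+52.8°) tan(-21.412°) = 0.5166, H₀ = 1.0279 rad.
Bracket: H₀ sin φ sin δ + cos φ cos δ sin H₀ = 1.0279×0.79653×-0.36507 + 0.60460×0.93098×0.85621 = -0.298902 + 0.481935 = 0.183033.
Q̄ = (S₀/π) × [bracket] = (1361/π) × 0.183033 = 79.29 W/m².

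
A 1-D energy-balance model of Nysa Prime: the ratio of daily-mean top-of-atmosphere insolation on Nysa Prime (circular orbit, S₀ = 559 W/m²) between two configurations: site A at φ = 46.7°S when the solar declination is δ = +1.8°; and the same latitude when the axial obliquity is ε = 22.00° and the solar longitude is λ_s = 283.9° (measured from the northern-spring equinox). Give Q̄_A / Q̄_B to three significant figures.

— Configuration A (φ=-46.7°):
cos H₀ = −tan(-46.7°) tan(+1.800°) = 0.0333, H₀ = 1.5374 rad.
Bracket: H₀ sin φ sin δ + cos φ cos δ sin H₀ = 1.5374×-0.72777×0.03141 + 0.68582×0.99951×0.99944 = -0.035144 + 0.685100 = 0.649956.
Q̄ = (S₀/π) × [bracket] = (559/π) × 0.649956 = 115.65 W/m².
— Configuration B (φ=-46.7°):
Solar declination: sin δ = sin ε · sin λ_s = sin 22.00° × sin 283.9° = -0.36364, so δ = -21.324°.
cos H₀ = −tan(-46.7°) tan(-21.324°) = -0.4142, H₀ = 1.9979 rad.
Bracket: H₀ sin φ sin δ + cos φ cos δ sin H₀ = 1.9979×-0.72777×-0.36364 + 0.68582×0.93154×0.91017 = 0.528737 + 0.581479 = 1.110216.
Q̄ = (S₀/π) × [bracket] = (559/π) × 1.110216 = 197.55 W/m².
Ratio Q̄_A / Q̄_B = 115.65 / 197.55 = 0.5854.

Q̄_A / Q̄_B ≈ 0.585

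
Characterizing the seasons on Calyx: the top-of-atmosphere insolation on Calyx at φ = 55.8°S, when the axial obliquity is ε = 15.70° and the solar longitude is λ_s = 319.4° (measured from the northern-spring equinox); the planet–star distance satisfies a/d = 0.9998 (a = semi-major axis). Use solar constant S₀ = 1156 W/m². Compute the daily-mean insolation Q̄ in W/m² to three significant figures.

Solar declination: sin δ = sin ε · sin λ_s = sin 15.70° × sin 319.4° = -0.17610, so δ = -10.143°.
cos H₀ = −tan(-55.8°) tan(-10.143°) = -0.2632, H₀ = 1.8372 rad.
Bracket: H₀ sin φ sin δ + cos φ cos δ sin H₀ = 1.8372×-0.82708×-0.17610 + 0.56208×0.98437×0.96473 = 0.267586 + 0.533780 = 0.801366.
Inverse-square distance factor (a/d)² = 0.9998² = 0.999600.
Q̄ = (S₀/π) × 0.999600 × [bracket] = (1156/π) × 0.999600 × 0.801366 = 294.8 W/m².

Q̄ ≈ 295 W/m²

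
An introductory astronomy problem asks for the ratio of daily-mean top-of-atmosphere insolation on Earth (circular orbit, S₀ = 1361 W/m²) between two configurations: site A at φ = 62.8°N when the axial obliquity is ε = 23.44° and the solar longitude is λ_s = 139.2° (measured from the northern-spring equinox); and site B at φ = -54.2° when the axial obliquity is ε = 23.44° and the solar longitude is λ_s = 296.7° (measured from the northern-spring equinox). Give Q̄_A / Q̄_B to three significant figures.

— Configuration A (φ=+62.8°):
Solar declination: sin δ = sin ε · sin λ_s = sin 23.44° × sin 139.2° = 0.25992, so δ = +15.066°.
cos H₀ = −tan(+62.8°) tan(+15.066°) = -0.5238, H₀ = 2.1221 rad.
Bracket: H₀ sin φ sin δ + cos φ cos δ sin H₀ = 2.1221×0.88942×0.25992 + 0.45710×0.96563×0.85187 = 0.490583 + 0.376006 = 0.866589.
Q̄ = (S₀/π) × [bracket] = (1361/π) × 0.866589 = 375.42 W/m².
— Configuration B (φ=-54.2°):
Solar declination: sin δ = sin ε · sin λ_s = sin 23.44° × sin 296.7° = -0.35537, so δ = -20.816°.
cos H₀ = −tan(-54.2°) tan(-20.816°) = -0.5271, H₀ = 2.1260 rad.
Bracket: H₀ sin φ sin δ + cos φ cos δ sin H₀ = 2.1260×-0.81106×-0.35537 + 0.58496×0.93472×0.84977 = 0.612769 + 0.464632 = 1.077401.
Q̄ = (S₀/π) × [bracket] = (1361/π) × 1.077401 = 466.75 W/m².
Ratio Q̄_A / Q̄_B = 375.42 / 466.75 = 0.8043.

Q̄_A / Q̄_B ≈ 0.804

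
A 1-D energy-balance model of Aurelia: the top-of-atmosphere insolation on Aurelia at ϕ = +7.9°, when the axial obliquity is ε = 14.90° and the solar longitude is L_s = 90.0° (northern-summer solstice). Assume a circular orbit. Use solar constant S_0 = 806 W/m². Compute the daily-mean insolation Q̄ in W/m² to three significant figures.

Solar declination: sin δ = sin ε · sin L_s = sin 14.90° × sin 90.0° = 0.25713, so δ = +14.900°.
cos h₀ = −tan(+7.9°) tan(+14.900°) = -0.0369, h₀ = 1.6077 rad.
Bracket: h₀ sin ϕ sin δ + cos ϕ cos δ sin h₀ = 1.6077×0.13744×0.25713 + 0.99051×0.96638×0.99932 = 0.056816 + 0.956558 = 1.013374.
Q̄ = (S_0/π) × [bracket] = (806/π) × 1.013374 = 260.0 W/m².

Q̄ ≈ 260 W/m²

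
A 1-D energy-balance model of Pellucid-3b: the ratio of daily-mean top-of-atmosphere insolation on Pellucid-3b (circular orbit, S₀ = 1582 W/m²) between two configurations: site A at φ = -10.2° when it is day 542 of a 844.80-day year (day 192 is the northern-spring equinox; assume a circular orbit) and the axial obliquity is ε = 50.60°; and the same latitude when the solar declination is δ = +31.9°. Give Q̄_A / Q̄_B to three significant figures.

Q̄_A / Q̄_B ≈ 1.15

— Configuration A (φ=-10.2°):
Solar longitude: λ_s = 360° × (542 − 192)/844.80 = 149.148°.
sin δ = sin 50.60° × sin 149.148° = 0.39628, so δ = +23.346°.
cos H₀ = −tan(-10.2°) tan(+23.346°) = 0.0777, H₀ = 1.4931 rad.
Bracket: H₀ sin φ sin δ + cos φ cos δ sin H₀ = 1.4931×-0.17708×0.39628 + 0.98420×0.91813×0.99698 = -0.104776 + 0.900895 = 0.796119.
Q̄ = (S₀/π) × [bracket] = (1582/π) × 0.796119 = 400.90 W/m².
— Configuration B (φ=-10.2°):
cos H₀ = −tan(-10.2°) tan(+31.900°) = 0.1120, H₀ = 1.4586 rad.
Bracket: H₀ sin φ sin δ + cos φ cos δ sin H₀ = 1.4586×-0.17708×0.52844 + 0.98420×0.84897×0.99371 = -0.136490 + 0.830301 = 0.693811.
Q̄ = (S₀/π) × [bracket] = (1582/π) × 0.693811 = 349.38 W/m².
Ratio Q̄_A / Q̄_B = 400.90 / 349.38 = 1.147.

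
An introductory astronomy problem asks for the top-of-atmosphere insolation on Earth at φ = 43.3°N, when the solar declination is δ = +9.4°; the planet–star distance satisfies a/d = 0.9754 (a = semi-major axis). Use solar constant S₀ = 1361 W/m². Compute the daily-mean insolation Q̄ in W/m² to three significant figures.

Q̄ ≈ 372 W/m²

cos H₀ = −tan(+43.3°) tan(+9.400°) = -0.1560, H₀ = 1.7274 rad.
Bracket: H₀ sin φ sin δ + cos φ cos δ sin H₀ = 1.7274×0.68582×0.16333 + 0.72777×0.98657×0.98776 = 0.193495 + 0.709208 = 0.902703.
Inverse-square distance factor (a/d)² = 0.9754² = 0.951405.
Q̄ = (S₀/π) × 0.951405 × [bracket] = (1361/π) × 0.951405 × 0.902703 = 372.1 W/m².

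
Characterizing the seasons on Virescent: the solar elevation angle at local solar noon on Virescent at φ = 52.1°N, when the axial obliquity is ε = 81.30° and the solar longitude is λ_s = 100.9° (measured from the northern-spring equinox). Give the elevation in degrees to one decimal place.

Solar declination: sin δ = sin ε · sin λ_s = sin 81.30° × sin 100.9° = 0.97066, so δ = +76.087°.
At local noon the hour angle is zero, so the zenith angle equals |φ − δ| = |+52.1° − (+76.087°)| = 23.987°.
Elevation = 90° − 23.987° = 66.0°.

66.0°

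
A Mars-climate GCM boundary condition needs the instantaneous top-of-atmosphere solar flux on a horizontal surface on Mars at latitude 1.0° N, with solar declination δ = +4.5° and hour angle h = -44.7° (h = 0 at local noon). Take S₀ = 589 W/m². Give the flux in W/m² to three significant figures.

cos θ_z = sin φ sin δ + cos φ cos δ cos h = 0.001369 + 0.708500 = 0.709869.
Flux = S₀ · cos θ_z = 589 × 0.709869 = 418.1 W/m².

418 W/m²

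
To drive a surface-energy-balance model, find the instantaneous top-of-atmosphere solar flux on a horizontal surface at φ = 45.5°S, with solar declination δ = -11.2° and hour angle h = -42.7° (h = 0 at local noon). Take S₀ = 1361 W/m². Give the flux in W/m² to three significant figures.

cos θ_z = sin φ sin δ + cos φ cos δ cos h = 0.138538 + 0.505298 = 0.643836.
Flux = S₀ · cos θ_z = 1361 × 0.643836 = 876.3 W/m².

876 W/m²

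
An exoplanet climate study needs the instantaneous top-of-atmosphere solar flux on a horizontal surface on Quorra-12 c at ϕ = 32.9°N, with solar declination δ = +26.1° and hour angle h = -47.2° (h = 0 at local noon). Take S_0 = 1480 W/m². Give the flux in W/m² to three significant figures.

1.11e+03 W/m²

cos θ_z = sin ϕ sin δ + cos ϕ cos δ cos h = 0.238964 + 0.512300 = 0.751264.
Flux = S_0 · cos θ_z = 1480 × 0.751264 = 1112 W/m².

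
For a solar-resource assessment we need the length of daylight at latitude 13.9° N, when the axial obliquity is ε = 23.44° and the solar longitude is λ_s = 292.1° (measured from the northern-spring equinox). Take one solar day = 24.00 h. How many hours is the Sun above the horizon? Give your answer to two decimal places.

Solar declination: sin δ = sin ε · sin λ_s = sin 23.44° × sin 292.1° = -0.36856, so δ = -21.627°.
cos H₀ = −tan φ · tan δ = −tan(+13.9°) × tan(-21.627°) = 0.0981, so H₀ = 1.4725 rad = 84.37°.
Daylight = 2H₀/(2π) × 24.00 h = (1.4725/π) × 24.00 = 11.25 h.

11.25 h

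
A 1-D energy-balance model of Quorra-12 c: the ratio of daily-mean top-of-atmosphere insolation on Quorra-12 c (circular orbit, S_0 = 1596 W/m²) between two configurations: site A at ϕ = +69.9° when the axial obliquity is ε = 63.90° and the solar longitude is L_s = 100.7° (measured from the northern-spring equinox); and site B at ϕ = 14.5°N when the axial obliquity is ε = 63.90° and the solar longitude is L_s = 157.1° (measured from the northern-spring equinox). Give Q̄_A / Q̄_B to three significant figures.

Q̄_A / Q̄_B ≈ 2.48

— Configuration A (ϕ=+69.9°):
Solar declination: sin δ = sin ε · sin L_s = sin 63.90° × sin 100.7° = 0.88241, so δ = +61.935°.
cos h₀ = −tan(+69.9°) tan(+61.935°) = -5.1253 ≤ −1 ⇒ polar day, h₀ = π.
Bracket: h₀ sin ϕ sin δ + cos ϕ cos δ sin h₀ = 3.1416×0.93909×0.88241 + 0.34366×0.47047×0.00000 = 2.603326 + 0.000000 = 2.603326.
Q̄ = (S_0/π) × [bracket] = (1596/π) × 2.603326 = 1322.5 W/m².
— Configuration B (ϕ=+14.5°):
Solar declination: sin δ = sin ε · sin L_s = sin 63.90° × sin 157.1° = 0.34944, so δ = +20.453°.
cos h₀ = −tan(+14.5°) tan(+20.453°) = -0.0965, h₀ = 1.6674 rad.
Bracket: h₀ sin ϕ sin δ + cos ϕ cos δ sin h₀ = 1.6674×0.25038×0.34944 + 0.96815×0.93696×0.99534 = 0.145885 + 0.902891 = 1.048776.
Q̄ = (S_0/π) × [bracket] = (1596/π) × 1.048776 = 532.80 W/m².
Ratio Q̄_A / Q̄_B = 1322.5 / 532.80 = 2.482.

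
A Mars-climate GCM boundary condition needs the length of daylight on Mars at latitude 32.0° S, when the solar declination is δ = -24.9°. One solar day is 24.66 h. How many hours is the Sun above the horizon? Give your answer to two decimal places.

14.64 h

cos H₀ = −tan φ · tan δ = −tan(-32.0°) × tan(-24.900°) = -0.2901, so H₀ = 1.8651 rad = 106.86°.
Daylight = 2H₀/(2π) × 24.66 h = (1.8651/π) × 24.66 = 14.64 h.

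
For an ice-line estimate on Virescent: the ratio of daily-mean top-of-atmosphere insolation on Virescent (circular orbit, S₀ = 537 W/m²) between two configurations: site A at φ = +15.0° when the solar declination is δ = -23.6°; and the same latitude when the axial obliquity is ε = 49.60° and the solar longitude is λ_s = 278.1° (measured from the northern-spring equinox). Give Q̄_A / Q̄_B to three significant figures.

Q̄_A / Q̄_B ≈ 2.03

— Configuration A (φ=+15.0°):
cos H₀ = −tan(+15.0°) tan(-23.600°) = 0.1171, H₀ = 1.4535 rad.
Bracket: H₀ sin φ sin δ + cos φ cos δ sin H₀ = 1.4535×0.25882×-0.40035 + 0.96593×0.91636×0.99312 = -0.150610 + 0.879050 = 0.728440.
Q̄ = (S₀/π) × [bracket] = (537/π) × 0.728440 = 124.51 W/m².
— Configuration B (φ=+15.0°):
Solar declination: sin δ = sin ε · sin λ_s = sin 49.60° × sin 278.1° = -0.75394, so δ = -48.933°.
cos H₀ = −tan(+15.0°) tan(-48.933°) = 0.3075, H₀ = 1.2582 rad.
Bracket: H₀ sin φ sin δ + cos φ cos δ sin H₀ = 1.2582×0.25882×-0.75394 + 0.96593×0.65694×0.95154 = -0.245519 + 0.603807 = 0.358288.
Q̄ = (S₀/π) × [bracket] = (537/π) × 0.358288 = 61.243 W/m².
Ratio Q̄_A / Q̄_B = 124.51 / 61.243 = 2.033.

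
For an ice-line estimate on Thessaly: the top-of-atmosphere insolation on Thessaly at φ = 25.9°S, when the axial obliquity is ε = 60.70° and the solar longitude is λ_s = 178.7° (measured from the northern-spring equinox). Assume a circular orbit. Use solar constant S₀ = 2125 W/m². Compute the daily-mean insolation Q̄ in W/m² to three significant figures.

Solar declination: sin δ = sin ε · sin λ_s = sin 60.70° × sin 178.7° = 0.01978, so δ = +1.134°.
cos H₀ = −tan(-25.9°) tan(+1.134°) = 0.0096, H₀ = 1.5612 rad.
Bracket: H₀ sin φ sin δ + cos φ cos δ sin H₀ = 1.5612×-0.43680×0.01978 + 0.89956×0.99980×0.99995 = -0.013489 + 0.899335 = 0.885846.
Q̄ = (S₀/π) × [bracket] = (2125/π) × 0.885846 = 599.2 W/m².

Q̄ ≈ 599 W/m²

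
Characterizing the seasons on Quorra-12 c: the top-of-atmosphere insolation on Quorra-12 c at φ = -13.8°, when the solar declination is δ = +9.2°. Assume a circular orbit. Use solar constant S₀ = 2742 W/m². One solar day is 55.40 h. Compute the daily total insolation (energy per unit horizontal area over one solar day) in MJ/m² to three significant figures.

cos H₀ = −tan(-13.8°) tan(+9.200°) = 0.0398, H₀ = 1.5310 rad.
Bracket: H₀ sin φ sin δ + cos φ cos δ sin H₀ = 1.5310×-0.23853×0.15988 + 0.97113×0.98714×0.99921 = -0.058386 + 0.957884 = 0.899498.
Q̄ = (S₀/π) × [bracket] = (2742/π) × 0.899498 = 785.09 W/m².
Daily total = Q̄ × 55.40 h × 3600 s/h = 785.09 × 55.40 × 3600 / 10⁶ = 156.6 MJ/m².

157 MJ/m²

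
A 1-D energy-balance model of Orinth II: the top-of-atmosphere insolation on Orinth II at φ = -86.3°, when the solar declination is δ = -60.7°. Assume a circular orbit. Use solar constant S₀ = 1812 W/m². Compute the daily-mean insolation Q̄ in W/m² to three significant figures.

cos H₀ = −tan(-86.3°) tan(-60.700°) = -27.5562 ≤ −1 ⇒ polar day, H₀ = π.
Bracket: H₀ sin φ sin δ + cos φ cos δ sin H₀ = 3.1416×-0.99792×-0.87207 + 0.06453×0.48938×0.00000 = 2.733997 + 0.000000 = 2.733997.
Q̄ = (S₀/π) × [bracket] = (1812/π) × 2.733997 = 1577 W/m².

Q̄ ≈ 1.58e+03 W/m²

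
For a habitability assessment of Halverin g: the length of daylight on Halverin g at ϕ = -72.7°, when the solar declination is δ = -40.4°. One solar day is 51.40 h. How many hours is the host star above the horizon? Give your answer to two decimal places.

51.40 h

Sunrise equation: cos h₀ = −tan ϕ · tan δ = -2.7325 ≤ −1, so the host star never sets (polar day) and h₀ = π.
Daylight = 2h₀/(2π) × 51.40 h = (3.1416/π) × 51.40 = 51.40 h.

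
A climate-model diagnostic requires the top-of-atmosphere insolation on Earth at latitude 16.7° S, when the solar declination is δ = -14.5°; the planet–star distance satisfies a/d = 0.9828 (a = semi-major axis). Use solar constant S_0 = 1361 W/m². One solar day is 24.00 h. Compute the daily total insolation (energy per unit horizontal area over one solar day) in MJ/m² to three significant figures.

cos h₀ = −tan(-16.7°) tan(-14.500°) = -0.0776, h₀ = 1.6485 rad.
Bracket: h₀ sin ϕ sin δ + cos ϕ cos δ sin h₀ = 1.6485×-0.28736×-0.25038 + 0.95782×0.96815×0.99699 = 0.118608 + 0.924522 = 1.043130.
Inverse-square distance factor (a/d)² = 0.9828² = 0.965896.
Q̄ = (S_0/π) × 0.965896 × [bracket] = (1361/π) × 0.965896 × 1.043130 = 436.49 W/m².
Daily total = Q̄ × 24.00 h × 3600 s/h = 436.49 × 24.00 × 3600 / 10⁶ = 37.71 MJ/m².

37.7 MJ/m²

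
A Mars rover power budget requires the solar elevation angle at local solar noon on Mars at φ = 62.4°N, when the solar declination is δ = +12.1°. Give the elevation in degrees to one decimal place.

At local noon the hour angle is zero, so the zenith angle equals |φ − δ| = |+62.4° − (+12.100°)| = 50.300°.
Elevation = 90° − 50.300° = 39.7°.

39.7°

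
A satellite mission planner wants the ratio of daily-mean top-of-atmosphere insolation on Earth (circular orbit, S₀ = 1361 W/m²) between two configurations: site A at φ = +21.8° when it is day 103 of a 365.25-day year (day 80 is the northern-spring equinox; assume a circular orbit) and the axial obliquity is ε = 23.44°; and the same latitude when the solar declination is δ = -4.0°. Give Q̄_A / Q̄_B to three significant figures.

Q̄_A / Q̄_B ≈ 1.14

— Configuration A (φ=+21.8°):
Solar longitude: λ_s = 360° × (103 − 80)/365.25 = 22.669°.
sin δ = sin 23.44° × sin 22.669° = 0.15331, so δ = +8.819°.
cos H₀ = −tan(+21.8°) tan(+8.819°) = -0.0621, H₀ = 1.6329 rad.
Bracket: H₀ sin φ sin δ + cos φ cos δ sin H₀ = 1.6329×0.37137×0.15331 + 0.92849×0.98818×0.99807 = 0.092969 + 0.915744 = 1.008713.
Q̄ = (S₀/π) × [bracket] = (1361/π) × 1.008713 = 436.99 W/m².
— Configuration B (φ=+21.8°):
cos H₀ = −tan(+21.8°) tan(-4.000°) = 0.0280, H₀ = 1.5428 rad.
Bracket: H₀ sin φ sin δ + cos φ cos δ sin H₀ = 1.5428×0.37137×-0.06976 + 0.92849×0.99756×0.99961 = -0.039969 + 0.925863 = 0.885894.
Q̄ = (S₀/π) × [bracket] = (1361/π) × 0.885894 = 383.79 W/m².
Ratio Q̄_A / Q̄_B = 436.99 / 383.79 = 1.139.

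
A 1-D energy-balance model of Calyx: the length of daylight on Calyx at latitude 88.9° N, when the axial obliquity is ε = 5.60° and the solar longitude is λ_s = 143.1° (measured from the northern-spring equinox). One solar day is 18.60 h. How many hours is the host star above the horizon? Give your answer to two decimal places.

18.60 h

Solar declination: sin δ = sin ε · sin λ_s = sin 5.60° × sin 143.1° = 0.05859, so δ = +3.359°.
Sunrise equation: cos H₀ = −tan φ · tan δ = -3.0567 ≤ −1, so the host star never sets (polar day) and H₀ = π.
Daylight = 2H₀/(2π) × 18.60 h = (3.1416/π) × 18.60 = 18.60 h.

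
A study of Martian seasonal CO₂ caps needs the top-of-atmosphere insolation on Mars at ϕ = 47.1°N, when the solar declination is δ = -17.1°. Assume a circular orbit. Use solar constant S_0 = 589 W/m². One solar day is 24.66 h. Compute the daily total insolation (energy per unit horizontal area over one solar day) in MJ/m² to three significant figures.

5.80 MJ/m²

cos h₀ = −tan(+47.1°) tan(-17.100°) = 0.3311, h₀ = 1.2334 rad.
Bracket: h₀ sin ϕ sin δ + cos ϕ cos δ sin h₀ = 1.2334×0.73254×-0.29404 + 0.68072×0.95579×0.94361 = -0.265670 + 0.613937 = 0.348267.
Q̄ = (S_0/π) × [bracket] = (589/π) × 0.348267 = 65.295 W/m².
Daily total = Q̄ × 24.66 h × 3600 s/h = 65.295 × 24.66 × 3600 / 10⁶ = 5.797 MJ/m².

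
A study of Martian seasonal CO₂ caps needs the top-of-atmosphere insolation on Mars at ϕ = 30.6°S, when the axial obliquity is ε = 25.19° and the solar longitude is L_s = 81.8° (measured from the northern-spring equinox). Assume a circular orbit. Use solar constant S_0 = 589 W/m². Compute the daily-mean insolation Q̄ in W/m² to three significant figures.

Solar declination: sin δ = sin ε · sin L_s = sin 25.19° × sin 81.8° = 0.42127, so δ = +24.915°.
cos h₀ = −tan(-30.6°) tan(+24.915°) = 0.2747, h₀ = 1.2925 rad.
Bracket: h₀ sin ϕ sin δ + cos ϕ cos δ sin h₀ = 1.2925×-0.50904×0.42127 + 0.86074×0.90694×0.96153 = -0.277168 + 0.750608 = 0.473440.
Q̄ = (S_0/π) × [bracket] = (589/π) × 0.473440 = 88.76 W/m².

Q̄ ≈ 88.8 W/m²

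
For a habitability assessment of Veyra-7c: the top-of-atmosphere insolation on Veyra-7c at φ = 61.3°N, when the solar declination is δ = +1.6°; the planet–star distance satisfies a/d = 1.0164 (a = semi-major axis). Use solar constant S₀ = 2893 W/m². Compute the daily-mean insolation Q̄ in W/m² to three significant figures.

cos H₀ = −tan(+61.3°) tan(+1.600°) = -0.0510, H₀ = 1.6218 rad.
Bracket: H₀ sin φ sin δ + cos φ cos δ sin H₀ = 1.6218×0.87715×0.02792 + 0.48022×0.99961×0.99870 = 0.039718 + 0.479409 = 0.519127.
Inverse-square distance factor (a/d)² = 1.0164² = 1.033069.
Q̄ = (S₀/π) × 1.033069 × [bracket] = (2893/π) × 1.033069 × 0.519127 = 493.9 W/m².

Q̄ ≈ 494 W/m²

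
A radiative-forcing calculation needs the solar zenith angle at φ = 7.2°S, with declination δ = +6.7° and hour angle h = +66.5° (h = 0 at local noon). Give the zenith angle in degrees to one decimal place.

cos θ_z = sin φ sin δ + cos φ cos δ cos h = -0.014623 + 0.392903 = 0.378280.
θ_z = arccos(0.378280) = 67.8°.

θ_z = 67.8°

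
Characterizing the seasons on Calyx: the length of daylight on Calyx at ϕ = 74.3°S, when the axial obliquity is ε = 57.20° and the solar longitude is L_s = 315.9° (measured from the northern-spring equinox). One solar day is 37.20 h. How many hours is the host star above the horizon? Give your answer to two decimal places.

Solar declination: sin δ = sin ε · sin L_s = sin 57.20° × sin 315.9° = -0.58496, so δ = -35.800°.
Sunrise equation: cos h₀ = −tan ϕ · tan δ = -2.5659 ≤ −1, so the host star never sets (polar day) and h₀ = π.
Daylight = 2h₀/(2π) × 37.20 h = (3.1416/π) × 37.20 = 37.20 h.

37.20 h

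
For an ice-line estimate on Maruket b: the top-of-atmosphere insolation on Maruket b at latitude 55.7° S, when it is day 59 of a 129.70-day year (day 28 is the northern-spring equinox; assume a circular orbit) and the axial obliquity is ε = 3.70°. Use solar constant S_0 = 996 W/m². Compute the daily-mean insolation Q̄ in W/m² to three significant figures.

Q̄ ≈ 153 W/m²

Solar longitude: L_s = 360° × (59 − 28)/129.70 = 86.045°.
sin δ = sin 3.70° × sin 86.045° = 0.06438, so δ = +3.691°.
cos h₀ = −tan(-55.7°) tan(+3.691°) = 0.0946, h₀ = 1.4761 rad.
Bracket: h₀ sin ϕ sin δ + cos ϕ cos δ sin h₀ = 1.4761×-0.82610×0.06438 + 0.56353×0.99793×0.99552 = -0.078505 + 0.559844 = 0.481339.
Q̄ = (S_0/π) × [bracket] = (996/π) × 0.481339 = 152.6 W/m².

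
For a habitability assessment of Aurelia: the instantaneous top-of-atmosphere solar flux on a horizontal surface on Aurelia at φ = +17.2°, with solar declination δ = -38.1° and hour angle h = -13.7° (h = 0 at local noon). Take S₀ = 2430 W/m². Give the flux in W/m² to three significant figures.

cos θ_z = sin φ sin δ + cos φ cos δ cos h = -0.182462 + 0.730354 = 0.547892.
Flux = S₀ · cos θ_z = 2430 × 0.547892 = 1331 W/m².

1.33e+03 W/m²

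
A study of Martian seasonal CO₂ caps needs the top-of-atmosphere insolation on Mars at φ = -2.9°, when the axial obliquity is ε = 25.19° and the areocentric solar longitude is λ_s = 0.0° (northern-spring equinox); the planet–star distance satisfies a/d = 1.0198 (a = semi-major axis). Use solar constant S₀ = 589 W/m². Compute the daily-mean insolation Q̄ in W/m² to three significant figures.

sin δ = sin 25.19° × sin 0.0° = 0.00000, so δ = +0.000°.
cos H₀ = −tan(-2.9°) tan(+0.000°) = 0.0000, H₀ = 1.5708 rad.
Bracket: H₀ sin φ sin δ + cos φ cos δ sin H₀ = 1.5708×-0.05059×0.00000 + 0.99872×1.00000×1.00000 = -0.000000 + 0.998720 = 0.998720.
Inverse-square distance factor (a/d)² = 1.0198² = 1.039992.
Q̄ = (S₀/π) × 1.039992 × [bracket] = (589/π) × 1.039992 × 0.998720 = 194.7 W/m².

Q̄ ≈ 195 W/m²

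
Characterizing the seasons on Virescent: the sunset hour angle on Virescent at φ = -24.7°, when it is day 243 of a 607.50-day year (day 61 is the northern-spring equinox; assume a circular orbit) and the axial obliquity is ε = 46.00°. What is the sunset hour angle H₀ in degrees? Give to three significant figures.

Solar longitude: λ_s = 360° × (243 − 61)/607.50 = 107.852°.
sin δ = sin 46.00° × sin 107.852° = 0.68471, so δ = +43.212°.
cos H₀ = −tan φ · tan δ = −tan(-24.7°) × tan(+43.212°) = 0.4321, so H₀ = 1.1240 rad = 64.40°.

H₀ = 64.4°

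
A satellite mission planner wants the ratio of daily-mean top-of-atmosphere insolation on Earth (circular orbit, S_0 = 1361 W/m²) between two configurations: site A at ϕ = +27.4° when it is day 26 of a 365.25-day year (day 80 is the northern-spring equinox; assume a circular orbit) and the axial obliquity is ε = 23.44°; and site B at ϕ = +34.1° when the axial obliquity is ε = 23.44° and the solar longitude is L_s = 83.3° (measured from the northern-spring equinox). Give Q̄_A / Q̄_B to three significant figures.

— Configuration A (ϕ=+27.4°):
Solar longitude: L_s = 360° × (26 − 80)/365.25 = -53.224°, i.e. -53.224° + 360° = 306.776°.
sin δ = sin 23.44° × sin 306.776° = -0.31862, so δ = -18.580°.
cos h₀ = −tan(+27.4°) tan(-18.580°) = 0.1742, h₀ = 1.3957 rad.
Bracket: h₀ sin ϕ sin δ + cos ϕ cos δ sin h₀ = 1.3957×0.46020×-0.31862 + 0.88782×0.94788×0.98470 = -0.204650 + 0.828671 = 0.624021.
Q̄ = (S_0/π) × [bracket] = (1361/π) × 0.624021 = 270.34 W/m².
— Configuration B (ϕ=+34.1°):
Solar declination: sin δ = sin ε · sin L_s = sin 23.44° × sin 83.3° = 0.39507, so δ = +23.270°.
cos h₀ = −tan(+34.1°) tan(+23.270°) = -0.2912, h₀ = 1.8662 rad.
Bracket: h₀ sin ϕ sin δ + cos ϕ cos δ sin h₀ = 1.8662×0.56064×0.39507 + 0.82806×0.91865×0.95667 = 0.413348 + 0.727736 = 1.141084.
Q̄ = (S_0/π) × [bracket] = (1361/π) × 1.141084 = 494.34 W/m².
Ratio Q̄_A / Q̄_B = 270.34 / 494.34 = 0.5469.

Q̄_A / Q̄_B ≈ 0.547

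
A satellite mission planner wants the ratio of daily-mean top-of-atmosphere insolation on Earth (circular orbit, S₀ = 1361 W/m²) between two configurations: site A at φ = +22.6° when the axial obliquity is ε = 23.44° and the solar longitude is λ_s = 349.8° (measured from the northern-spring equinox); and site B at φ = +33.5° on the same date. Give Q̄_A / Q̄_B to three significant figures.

Q̄_A / Q̄_B ≈ 1.14

— Configuration A (φ=+22.6°):
Solar declination: sin δ = sin ε · sin λ_s = sin 23.44° × sin 349.8° = -0.07044, so δ = -4.039°.
cos H₀ = −tan(+22.6°) tan(-4.039°) = 0.0294, H₀ = 1.5414 rad.
Bracket: H₀ sin φ sin δ + cos φ cos δ sin H₀ = 1.5414×0.38430×-0.07044 + 0.92321×0.99752×0.99957 = -0.041726 + 0.920524 = 0.878798.
Q̄ = (S₀/π) × [bracket] = (1361/π) × 0.878798 = 380.71 W/m².
— Configuration B (φ=+33.5°):
cos H₀ = −tan(+33.5°) tan(-4.039°) = 0.0467, H₀ = 1.5240 rad.
Bracket: H₀ sin φ sin δ + cos φ cos δ sin H₀ = 1.5240×0.55194×-0.07044 + 0.83389×0.99752×0.99891 = -0.059251 + 0.830915 = 0.771664.
Q̄ = (S₀/π) × [bracket] = (1361/π) × 0.771664 = 334.30 W/m².
Ratio Q̄_A / Q̄_B = 380.71 / 334.30 = 1.139.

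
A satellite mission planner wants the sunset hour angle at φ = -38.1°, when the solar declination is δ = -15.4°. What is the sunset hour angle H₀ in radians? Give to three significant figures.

H₀ = 1.79 rad

cos H₀ = −tan φ · tan δ = −tan(-38.1°) × tan(-15.400°) = -0.2160, so H₀ = 1.7885 rad = 102.47°.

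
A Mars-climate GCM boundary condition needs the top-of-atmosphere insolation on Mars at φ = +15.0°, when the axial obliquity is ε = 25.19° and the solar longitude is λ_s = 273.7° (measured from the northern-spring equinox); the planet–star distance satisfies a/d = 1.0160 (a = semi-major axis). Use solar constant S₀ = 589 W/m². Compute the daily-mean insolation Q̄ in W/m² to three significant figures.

Q̄ ≈ 137 W/m²

Solar declination: sin δ = sin ε · sin λ_s = sin 25.19° × sin 273.7° = -0.42473, so δ = -25.134°.
cos H₀ = −tan(+15.0°) tan(-25.134°) = 0.1257, H₀ = 1.4448 rad.
Bracket: H₀ sin φ sin δ + cos φ cos δ sin H₀ = 1.4448×0.25882×-0.42473 + 0.96593×0.90532×0.99207 = -0.158825 + 0.867541 = 0.708716.
Inverse-square distance factor (a/d)² = 1.0160² = 1.032256.
Q̄ = (S₀/π) × 1.032256 × [bracket] = (589/π) × 1.032256 × 0.708716 = 137.2 W/m².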